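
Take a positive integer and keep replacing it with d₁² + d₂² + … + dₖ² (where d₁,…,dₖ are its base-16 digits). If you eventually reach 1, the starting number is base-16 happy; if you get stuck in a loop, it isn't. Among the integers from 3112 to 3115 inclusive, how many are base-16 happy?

1

3112: 3112 → 212 → 185 → 202 → 244 → 241 → 226 → 200 → 208 → 169 → 181 → 146 → 85 → 50 → 13 → 169  (repeats 169)
3113: 3113 → 229 → 221 → 338 → 30 → 197 → 169 → 181 → 146 → 85 → 50 → 13 → 169  (repeats 169)
3114: 3114 → 248 → 289 → 6 → 36 → 20 → 17 → 2 → 4 → 16 → 1  (reaches 1)
3115: 3115 → 269 → 170 → 200 → 208 → 169 → 181 → 146 → 85 → 50 → 13 → 169  (repeats 169)
base-16 happy: 3114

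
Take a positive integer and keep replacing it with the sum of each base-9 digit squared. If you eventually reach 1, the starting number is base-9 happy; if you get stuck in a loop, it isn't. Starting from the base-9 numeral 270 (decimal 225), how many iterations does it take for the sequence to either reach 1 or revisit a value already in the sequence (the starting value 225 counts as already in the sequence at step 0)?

225 = (2,7,0)_9 → 2² + 7² + 0² = 4 + 49 + 0 = 53
53 = (5,8)_9 → 5² + 8² = 25 + 64 = 89
89 = (1,0,8)_9 → 1² + 0² + 8² = 1 + 0 + 64 = 65
65 = (7,2)_9 → 7² + 2² = 49 + 4 = 53  — 53 repeats.
That took 4 steps.

4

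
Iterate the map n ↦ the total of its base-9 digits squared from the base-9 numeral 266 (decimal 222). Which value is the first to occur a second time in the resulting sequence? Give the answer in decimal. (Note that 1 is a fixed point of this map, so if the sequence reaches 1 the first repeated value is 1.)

50

222 = (2,6,6)_9 → 2² + 6² + 6² = 76
76 = (8,4)_9 → 8² + 4² = 80
80 = (8,8)_9 → 8² + 8² = 128
128 = (1,5,2)_9 → 1² + 5² + 2² = 30
30 = (3,3)_9 → 3² + 3² = 18
18 = (2,0)_9 → 2² + 0² = 4
4 = (4)_9 → 4² = 16
16 = (1,7)_9 → 1² + 7² = 50
50 = (5,5)_9 → 5² + 5² = 50  — 50 already appeared earlier.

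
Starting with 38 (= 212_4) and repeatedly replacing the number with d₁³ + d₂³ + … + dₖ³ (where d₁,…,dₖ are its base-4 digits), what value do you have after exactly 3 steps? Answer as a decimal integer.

8

38 = (2,1,2)_4 → 2³ + 1³ + 2³ = 8 + 1 + 8 = 17
17 = (1,0,1)_4 → 1³ + 0³ + 1³ = 1 + 0 + 1 = 2
2 = (2)_4 → 2³ = 8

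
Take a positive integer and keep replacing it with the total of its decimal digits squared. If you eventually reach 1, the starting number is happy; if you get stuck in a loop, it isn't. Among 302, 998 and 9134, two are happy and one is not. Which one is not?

9134

302: 302 → 13 → 10 → 1  — reaches 1 (happy)
998: 998 → 226 → 44 → 32 → 13 → 10 → 1  — reaches 1 (happy)
9134: 9134 → 107 → 50 → 25 → 29 → 85 → 89 → 145 → 42 → 20 → 4 → 16 → 37 → 58 → 89  — repeats 89 (not happy)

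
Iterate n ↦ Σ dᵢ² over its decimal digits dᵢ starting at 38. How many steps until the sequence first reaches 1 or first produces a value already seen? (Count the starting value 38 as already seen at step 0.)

10

38 → 3² + 8² = 73
73 → 7² + 3² = 58
58 → 5² + 8² = 89
89 → 8² + 9² = 145
145 → 1² + 4² + 5² = 42
42 → 4² + 2² = 20
20 → 2² + 0² = 4
4 → 4² = 16
16 → 1² + 6² = 37
37 → 3² + 7² = 58  — 58 repeats.
That took 10 steps.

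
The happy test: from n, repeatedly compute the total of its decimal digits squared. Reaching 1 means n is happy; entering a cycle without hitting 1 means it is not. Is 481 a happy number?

not happy

481 → 4² + 8² + 1² = 16 + 64 + 1 = 81
81 → 8² + 1² = 64 + 1 = 65
65 → 6² + 5² = 36 + 25 = 61
61 → 6² + 1² = 36 + 1 = 37
37 → 3² + 7² = 9 + 49 = 58
58 → 5² + 8² = 25 + 64 = 89
89 → 8² + 9² = 64 + 81 = 145
145 → 1² + 4² + 5² = 1 + 16 + 25 = 42
42 → 4² + 2² = 16 + 4 = 20
20 → 2² + 0² = 4 + 0 = 4
4 → 4² = 16
16 → 1² + 6² = 1 + 36 = 37  — 37 already seen; the sequence cycles without reaching 1.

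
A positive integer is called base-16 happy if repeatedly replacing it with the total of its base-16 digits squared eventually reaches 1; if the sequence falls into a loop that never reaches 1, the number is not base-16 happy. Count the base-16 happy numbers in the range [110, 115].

110: 110 → 232 → 260 → 17 → 2 → 4 → 16 → 1  — base-16 happy
111: 111 → 261 → 26 → 101 → 61 → 178 → 125 → 218 → 269 → 170 → 200 → 208 → 169 → 181 → 146 → 85 → 50 → 13 → 169  — not base-16 happy
112: 112 → 49 → 10 → 100 → 52 → 25 → 82 → 29 → 170 → 200 → 208 → 169 → 181 → 146 → 85 → 50 → 13 → 169  — not base-16 happy
113: 113 → 50 → 13 → 169 → 181 → 146 → 85 → 50  — not base-16 happy
114: 114 → 53 → 34 → 8 → 64 → 16 → 1  — base-16 happy
115: 115 → 58 → 109 → 205 → 313 → 91 → 146 → 85 → 50 → 13 → 169 → 181 → 146  — not base-16 happy
base-16 happy: 110, 114

2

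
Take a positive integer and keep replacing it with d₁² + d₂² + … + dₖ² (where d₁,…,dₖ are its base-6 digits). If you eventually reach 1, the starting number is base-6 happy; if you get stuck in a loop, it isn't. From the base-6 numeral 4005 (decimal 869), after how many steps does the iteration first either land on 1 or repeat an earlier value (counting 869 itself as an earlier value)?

869 = (4,0,0,5)_6 → 4² + 0² + 0² + 5² = 16 + 0 + 0 + 25 = 41
41 = (1,0,5)_6 → 1² + 0² + 5² = 1 + 0 + 25 = 26
26 = (4,2)_6 → 4² + 2² = 16 + 4 = 20
20 = (3,2)_6 → 3² + 2² = 9 + 4 = 13
13 = (2,1)_6 → 2² + 1² = 4 + 1 = 5
5 = (5)_6 → 5² = 25
25 = (4,1)_6 → 4² + 1² = 16 + 1 = 17
17 = (2,5)_6 → 2² + 5² = 4 + 25 = 29
29 = (4,5)_6 → 4² + 5² = 16 + 25 = 41  — 41 repeats.
That took 9 steps.

9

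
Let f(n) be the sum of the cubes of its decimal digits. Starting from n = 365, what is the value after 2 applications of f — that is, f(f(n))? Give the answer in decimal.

365 → 3³ + 6³ + 5³ = 368
368 → 3³ + 6³ + 8³ = 755

755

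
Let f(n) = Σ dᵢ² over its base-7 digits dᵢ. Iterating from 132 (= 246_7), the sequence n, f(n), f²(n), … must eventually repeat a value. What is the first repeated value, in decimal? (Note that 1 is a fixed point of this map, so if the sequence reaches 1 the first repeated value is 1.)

2

132 = (2,4,6)_7 → 56
56 = (1,1,0)_7 → 2
2 = (2)_7 → 4
4 = (4)_7 → 16
16 = (2,2)_7 → 8
8 = (1,1)_7 → 2  — 2 already appeared earlier.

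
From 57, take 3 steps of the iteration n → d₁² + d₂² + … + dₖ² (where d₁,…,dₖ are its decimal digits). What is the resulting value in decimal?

57 → 74
74 → 65
65 → 61

61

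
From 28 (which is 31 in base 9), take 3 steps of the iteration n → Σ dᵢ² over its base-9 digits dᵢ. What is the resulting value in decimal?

28 = (3,1)_9 → 10
10 = (1,1)_9 → 2
2 = (2)_9 → 4

4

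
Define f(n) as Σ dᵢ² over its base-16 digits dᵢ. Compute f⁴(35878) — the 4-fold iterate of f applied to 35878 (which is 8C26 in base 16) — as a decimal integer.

36

35878 = (8,12,2,6)_16 → 8² + 12² + 2² + 6² = 248
248 = (15,8)_16 → 15² + 8² = 289
289 = (1,2,1)_16 → 1² + 2² + 1² = 6
6 = (6)_16 → 6² = 36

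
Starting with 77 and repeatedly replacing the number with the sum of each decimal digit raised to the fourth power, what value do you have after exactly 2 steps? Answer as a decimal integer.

4368

77 → 7⁴ + 7⁴ = 4802
4802 → 4⁴ + 8⁴ + 0⁴ + 2⁴ = 4368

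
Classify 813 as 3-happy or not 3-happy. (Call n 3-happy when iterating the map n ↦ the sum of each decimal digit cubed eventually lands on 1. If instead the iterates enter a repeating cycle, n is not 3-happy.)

not 3-happy

813 → 540
540 → 189
189 → 1242
1242 → 81
81 → 513
513 → 153
153 → 153  — 153 already seen; the sequence cycles without reaching 1.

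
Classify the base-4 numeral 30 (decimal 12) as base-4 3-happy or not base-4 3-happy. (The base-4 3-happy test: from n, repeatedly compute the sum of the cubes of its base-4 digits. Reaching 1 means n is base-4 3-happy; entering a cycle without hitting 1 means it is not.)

not base-4 3-happy

12 = (3,0)_4 → 3³ + 0³ = 27
27 = (1,2,3)_4 → 1³ + 2³ + 3³ = 36
36 = (2,1,0)_4 → 2³ + 1³ + 0³ = 9
9 = (2,1)_4 → 2³ + 1³ = 9  — 9 already seen; the sequence cycles without reaching 1.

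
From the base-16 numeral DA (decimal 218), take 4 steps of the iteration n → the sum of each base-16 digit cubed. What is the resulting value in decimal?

2729

218 = (13,10)_16 → 3197
3197 = (12,7,13)_16 → 4268
4268 = (1,0,10,12)_16 → 2729
2729 = (10,10,9)_16 → 2729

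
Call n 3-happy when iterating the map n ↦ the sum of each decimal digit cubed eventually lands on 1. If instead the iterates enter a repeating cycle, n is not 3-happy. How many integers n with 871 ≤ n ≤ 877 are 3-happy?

871: 871 → 856 → 853 → 664 → 496 → 1009 → 730 → 370 → 370  (repeats 370)
872: 872 → 863 → 755 → 593 → 881 → 1025 → 134 → 92 → 737 → 713 → 371 → 371  (repeats 371)
873: 873 → 882 → 1032 → 36 → 243 → 99 → 1458 → 702 → 351 → 153 → 153  (repeats 153)
874: 874 → 919 → 1459 → 919  (repeats 919)
875: 875 → 980 → 1241 → 74 → 407 → 407  (repeats 407)
876: 876 → 1071 → 345 → 216 → 225 → 141 → 66 → 432 → 99 → 1458 → 702 → 351 → 153 → 153  (repeats 153)
877: 877 → 1198 → 1243 → 100 → 1  (reaches 1)
3-happy: 877

1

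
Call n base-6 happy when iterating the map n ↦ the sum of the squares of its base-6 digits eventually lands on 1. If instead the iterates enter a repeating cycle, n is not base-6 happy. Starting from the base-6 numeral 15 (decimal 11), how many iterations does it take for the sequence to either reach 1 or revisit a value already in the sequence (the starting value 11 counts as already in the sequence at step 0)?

9

11 = (1,5)_6 → 1² + 5² = 26
26 = (4,2)_6 → 4² + 2² = 20
20 = (3,2)_6 → 3² + 2² = 13
13 = (2,1)_6 → 2² + 1² = 5
5 = (5)_6 → 5² = 25
25 = (4,1)_6 → 4² + 1² = 17
17 = (2,5)_6 → 2² + 5² = 29
29 = (4,5)_6 → 4² + 5² = 41
41 = (1,0,5)_6 → 1² + 0² + 5² = 26  — 26 repeats.
That took 9 steps.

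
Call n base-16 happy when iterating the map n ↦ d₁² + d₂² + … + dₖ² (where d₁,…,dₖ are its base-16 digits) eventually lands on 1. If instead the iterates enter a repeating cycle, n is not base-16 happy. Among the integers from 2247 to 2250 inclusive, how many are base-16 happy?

2247: 2247 → 257 → 2 → 4 → 16 → 1  (reaches 1)
2248: 2248 → 272 → 2 → 4 → 16 → 1  (reaches 1)
2249: 2249 → 289 → 6 → 36 → 20 → 17 → 2 → 4 → 16 → 1  (reaches 1)
2250: 2250 → 308 → 26 → 101 → 61 → 178 → 125 → 218 → 269 → 170 → 200 → 208 → 169 → 181 → 146 → 85 → 50 → 13 → 169  (repeats 169)
base-16 happy: 2247, 2248, 2249

3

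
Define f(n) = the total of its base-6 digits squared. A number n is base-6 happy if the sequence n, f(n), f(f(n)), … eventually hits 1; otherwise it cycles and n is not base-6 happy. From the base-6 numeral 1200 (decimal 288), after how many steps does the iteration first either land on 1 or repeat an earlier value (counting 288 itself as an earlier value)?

9

288 = (1,2,0,0)_6 → 5
5 = (5)_6 → 25
25 = (4,1)_6 → 17
17 = (2,5)_6 → 29
29 = (4,5)_6 → 41
41 = (1,0,5)_6 → 26
26 = (4,2)_6 → 20
20 = (3,2)_6 → 13
13 = (2,1)_6 → 5  — 5 repeats.
That took 9 steps.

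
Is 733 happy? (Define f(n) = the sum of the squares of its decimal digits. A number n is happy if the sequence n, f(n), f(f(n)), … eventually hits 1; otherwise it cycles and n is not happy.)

733 → 7² + 3² + 3² = 67
67 → 6² + 7² = 85
85 → 8² + 5² = 89
89 → 8² + 9² = 145
145 → 1² + 4² + 5² = 42
42 → 4² + 2² = 20
20 → 2² + 0² = 4
4 → 4² = 16
16 → 1² + 6² = 37
37 → 3² + 7² = 58
58 → 5² + 8² = 89  — 89 already seen; the sequence cycles without reaching 1.

not happy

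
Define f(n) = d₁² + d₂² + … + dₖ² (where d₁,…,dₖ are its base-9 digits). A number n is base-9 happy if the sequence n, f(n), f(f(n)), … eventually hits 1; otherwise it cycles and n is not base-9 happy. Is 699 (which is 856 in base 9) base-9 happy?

base-9 happy

699 = (8,5,6)_9 → 8² + 5² + 6² = 125
125 = (1,4,8)_9 → 1² + 4² + 8² = 81
81 = (1,0,0)_9 → 1² + 0² + 0² = 1  — reached 1.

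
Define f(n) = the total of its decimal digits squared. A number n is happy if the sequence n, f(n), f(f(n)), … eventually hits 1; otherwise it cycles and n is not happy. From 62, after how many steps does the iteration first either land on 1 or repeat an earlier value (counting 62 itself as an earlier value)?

62 → 6² + 2² = 36 + 4 = 40
40 → 4² + 0² = 16 + 0 = 16
16 → 1² + 6² = 1 + 36 = 37
37 → 3² + 7² = 9 + 49 = 58
58 → 5² + 8² = 25 + 64 = 89
89 → 8² + 9² = 64 + 81 = 145
145 → 1² + 4² + 5² = 1 + 16 + 25 = 42
42 → 4² + 2² = 16 + 4 = 20
20 → 2² + 0² = 4 + 0 = 4
4 → 4² = 16  — 16 repeats.
That took 10 steps.

10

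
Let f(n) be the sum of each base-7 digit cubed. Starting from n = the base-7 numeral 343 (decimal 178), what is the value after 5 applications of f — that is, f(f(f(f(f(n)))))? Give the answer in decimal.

496

178 = (3,4,3)_7 → 118
118 = (2,2,6)_7 → 232
232 = (4,5,1)_7 → 190
190 = (3,6,1)_7 → 244
244 = (4,6,6)_7 → 496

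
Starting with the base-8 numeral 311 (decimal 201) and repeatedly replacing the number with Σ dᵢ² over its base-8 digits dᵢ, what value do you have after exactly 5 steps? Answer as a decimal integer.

10

201 = (3,1,1)_8 → 3² + 1² + 1² = 9 + 1 + 1 = 11
11 = (1,3)_8 → 1² + 3² = 1 + 9 = 10
10 = (1,2)_8 → 1² + 2² = 1 + 4 = 5
5 = (5)_8 → 5² = 25
25 = (3,1)_8 → 3² + 1² = 9 + 1 = 10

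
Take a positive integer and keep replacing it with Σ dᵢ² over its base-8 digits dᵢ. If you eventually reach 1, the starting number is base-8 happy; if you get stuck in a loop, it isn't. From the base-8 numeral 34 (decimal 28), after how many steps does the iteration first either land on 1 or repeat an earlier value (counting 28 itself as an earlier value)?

28 = (3,4)_8 → 3² + 4² = 9 + 16 = 25
25 = (3,1)_8 → 3² + 1² = 9 + 1 = 10
10 = (1,2)_8 → 1² + 2² = 1 + 4 = 5
5 = (5)_8 → 5² = 25  — 25 repeats.
That took 4 steps.

4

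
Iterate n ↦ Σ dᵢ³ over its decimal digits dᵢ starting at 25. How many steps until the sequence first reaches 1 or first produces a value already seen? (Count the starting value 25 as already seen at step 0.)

4

25 → 2³ + 5³ = 133
133 → 1³ + 3³ + 3³ = 55
55 → 5³ + 5³ = 250
250 → 2³ + 5³ + 0³ = 133  — 133 repeats.
That took 4 steps.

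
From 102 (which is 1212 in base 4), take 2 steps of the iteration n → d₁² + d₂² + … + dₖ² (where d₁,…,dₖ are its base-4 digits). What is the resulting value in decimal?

8

102 = (1,2,1,2)_4 → 1² + 2² + 1² + 2² = 1 + 4 + 1 + 4 = 10
10 = (2,2)_4 → 2² + 2² = 4 + 4 = 8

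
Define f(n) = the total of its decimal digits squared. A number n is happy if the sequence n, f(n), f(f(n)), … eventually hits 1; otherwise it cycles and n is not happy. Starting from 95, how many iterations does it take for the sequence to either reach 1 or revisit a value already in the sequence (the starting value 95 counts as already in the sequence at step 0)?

95 → 9² + 5² = 106
106 → 1² + 0² + 6² = 37
37 → 3² + 7² = 58
58 → 5² + 8² = 89
89 → 8² + 9² = 145
145 → 1² + 4² + 5² = 42
42 → 4² + 2² = 20
20 → 2² + 0² = 4
4 → 4² = 16
16 → 1² + 6² = 37  — 37 repeats.
That took 10 steps.

10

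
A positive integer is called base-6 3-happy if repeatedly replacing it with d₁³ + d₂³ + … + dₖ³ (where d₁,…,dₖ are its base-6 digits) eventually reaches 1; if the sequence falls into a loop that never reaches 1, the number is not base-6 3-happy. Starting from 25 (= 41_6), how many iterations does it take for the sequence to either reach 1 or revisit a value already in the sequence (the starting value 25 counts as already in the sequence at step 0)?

25 = (4,1)_6 → 65
65 = (1,4,5)_6 → 190
190 = (5,1,4)_6 → 190  — 190 repeats.
That took 3 steps.

3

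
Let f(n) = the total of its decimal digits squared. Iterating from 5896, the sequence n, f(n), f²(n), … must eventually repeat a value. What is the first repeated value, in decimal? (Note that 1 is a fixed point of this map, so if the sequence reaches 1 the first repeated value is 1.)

16

5896 → 5² + 8² + 9² + 6² = 206
206 → 2² + 0² + 6² = 40
40 → 4² + 0² = 16
16 → 1² + 6² = 37
37 → 3² + 7² = 58
58 → 5² + 8² = 89
89 → 8² + 9² = 145
145 → 1² + 4² + 5² = 42
42 → 4² + 2² = 20
20 → 2² + 0² = 4
4 → 4² = 16  — 16 already appeared earlier.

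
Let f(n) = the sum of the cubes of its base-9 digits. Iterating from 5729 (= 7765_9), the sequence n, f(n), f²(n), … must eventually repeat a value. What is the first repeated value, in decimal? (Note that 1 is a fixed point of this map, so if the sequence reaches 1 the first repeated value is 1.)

5729 = (7,7,6,5)_9 → 1027
1027 = (1,3,6,1)_9 → 245
245 = (3,0,2)_9 → 35
35 = (3,8)_9 → 539
539 = (6,5,8)_9 → 853
853 = (1,1,4,7)_9 → 409
409 = (5,0,4)_9 → 189
189 = (2,3,0)_9 → 35  — 35 already appeared earlier.

35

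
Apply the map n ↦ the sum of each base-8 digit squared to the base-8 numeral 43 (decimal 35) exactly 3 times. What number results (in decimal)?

5

35 = (4,3)_8 → 4² + 3² = 25
25 = (3,1)_8 → 3² + 1² = 10
10 = (1,2)_8 → 1² + 2² = 5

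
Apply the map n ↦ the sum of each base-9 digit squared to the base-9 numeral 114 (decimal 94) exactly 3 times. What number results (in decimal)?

94 = (1,1,4)_9 → 1² + 1² + 4² = 1 + 1 + 16 = 18
18 = (2,0)_9 → 2² + 0² = 4 + 0 = 4
4 = (4)_9 → 4² = 16

16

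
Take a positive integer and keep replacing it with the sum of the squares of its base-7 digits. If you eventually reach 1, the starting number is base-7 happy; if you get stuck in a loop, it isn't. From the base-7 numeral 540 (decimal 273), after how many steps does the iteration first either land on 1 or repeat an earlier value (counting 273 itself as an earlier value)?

273 = (5,4,0)_7 → 5² + 4² + 0² = 25 + 16 + 0 = 41
41 = (5,6)_7 → 5² + 6² = 25 + 36 = 61
61 = (1,1,5)_7 → 1² + 1² + 5² = 1 + 1 + 25 = 27
27 = (3,6)_7 → 3² + 6² = 9 + 36 = 45
45 = (6,3)_7 → 6² + 3² = 36 + 9 = 45  — 45 repeats.
That took 5 steps.

5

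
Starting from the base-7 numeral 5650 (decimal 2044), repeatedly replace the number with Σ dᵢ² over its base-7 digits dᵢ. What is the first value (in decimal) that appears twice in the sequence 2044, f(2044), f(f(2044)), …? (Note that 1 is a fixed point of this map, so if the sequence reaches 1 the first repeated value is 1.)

2

2044 = (5,6,5,0)_7 → 5² + 6² + 5² + 0² = 86
86 = (1,5,2)_7 → 1² + 5² + 2² = 30
30 = (4,2)_7 → 4² + 2² = 20
20 = (2,6)_7 → 2² + 6² = 40
40 = (5,5)_7 → 5² + 5² = 50
50 = (1,0,1)_7 → 1² + 0² + 1² = 2
2 = (2)_7 → 2² = 4
4 = (4)_7 → 4² = 16
16 = (2,2)_7 → 2² + 2² = 8
8 = (1,1)_7 → 1² + 1² = 2  — 2 already appeared earlier.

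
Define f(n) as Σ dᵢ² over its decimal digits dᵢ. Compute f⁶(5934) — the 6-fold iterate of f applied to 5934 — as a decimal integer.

37

5934 → 5² + 9² + 3² + 4² = 131
131 → 1² + 3² + 1² = 11
11 → 1² + 1² = 2
2 → 2² = 4
4 → 4² = 16
16 → 1² + 6² = 37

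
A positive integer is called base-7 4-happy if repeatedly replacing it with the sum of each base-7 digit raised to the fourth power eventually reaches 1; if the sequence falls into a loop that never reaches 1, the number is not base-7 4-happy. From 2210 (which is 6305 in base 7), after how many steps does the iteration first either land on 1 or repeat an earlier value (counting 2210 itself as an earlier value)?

6

2210 = (6,3,0,5)_7 → 6⁴ + 3⁴ + 0⁴ + 5⁴ = 2002
2002 = (5,5,6,0)_7 → 5⁴ + 5⁴ + 6⁴ + 0⁴ = 2546
2546 = (1,0,2,6,5)_7 → 1⁴ + 0⁴ + 2⁴ + 6⁴ + 5⁴ = 1938
1938 = (5,4,3,6)_7 → 5⁴ + 4⁴ + 3⁴ + 6⁴ = 2258
2258 = (6,4,0,4)_7 → 6⁴ + 4⁴ + 0⁴ + 4⁴ = 1808
1808 = (5,1,6,2)_7 → 5⁴ + 1⁴ + 6⁴ + 2⁴ = 1938  — 1938 repeats.
That took 6 steps.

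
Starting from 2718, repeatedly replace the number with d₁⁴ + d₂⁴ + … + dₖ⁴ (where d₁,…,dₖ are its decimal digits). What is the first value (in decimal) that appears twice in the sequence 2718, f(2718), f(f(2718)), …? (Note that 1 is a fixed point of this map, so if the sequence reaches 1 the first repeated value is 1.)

2718 → 6514
6514 → 2178
2178 → 6514  — 6514 already appeared earlier.

6514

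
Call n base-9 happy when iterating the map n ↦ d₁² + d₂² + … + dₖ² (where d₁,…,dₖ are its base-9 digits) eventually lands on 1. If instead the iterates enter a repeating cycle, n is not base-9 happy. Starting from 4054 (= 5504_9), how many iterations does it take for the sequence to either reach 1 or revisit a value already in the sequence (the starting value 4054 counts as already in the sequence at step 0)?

4054 = (5,5,0,4)_9 → 5² + 5² + 0² + 4² = 25 + 25 + 0 + 16 = 66
66 = (7,3)_9 → 7² + 3² = 49 + 9 = 58
58 = (6,4)_9 → 6² + 4² = 36 + 16 = 52
52 = (5,7)_9 → 5² + 7² = 25 + 49 = 74
74 = (8,2)_9 → 8² + 2² = 64 + 4 = 68
68 = (7,5)_9 → 7² + 5² = 49 + 25 = 74  — 74 repeats.
That took 6 steps.

6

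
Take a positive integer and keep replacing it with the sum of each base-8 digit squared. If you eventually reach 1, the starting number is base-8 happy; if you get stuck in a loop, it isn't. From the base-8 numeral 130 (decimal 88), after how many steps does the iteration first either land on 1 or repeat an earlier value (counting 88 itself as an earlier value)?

88 = (1,3,0)_8 → 10
10 = (1,2)_8 → 5
5 = (5)_8 → 25
25 = (3,1)_8 → 10  — 10 repeats.
That took 4 steps.

4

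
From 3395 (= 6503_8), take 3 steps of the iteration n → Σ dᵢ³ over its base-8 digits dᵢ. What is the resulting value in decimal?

3395 = (6,5,0,3)_8 → 368
368 = (5,6,0)_8 → 341
341 = (5,2,5)_8 → 258

258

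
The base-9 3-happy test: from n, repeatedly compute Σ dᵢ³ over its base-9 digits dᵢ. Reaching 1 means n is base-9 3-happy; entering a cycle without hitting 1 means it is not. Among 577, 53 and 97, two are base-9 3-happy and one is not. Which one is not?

577: 577 → 345 → 99 → 9 → 1  — reaches 1 (base-9 3-happy)
53: 53 → 637 → 1029 → 271 → 55 → 217 → 225 → 351 → 91 → 3 → 27 → 27  — repeats 27 (not base-9 3-happy)
97: 97 → 345 → 99 → 9 → 1  — reaches 1 (base-9 3-happy)

53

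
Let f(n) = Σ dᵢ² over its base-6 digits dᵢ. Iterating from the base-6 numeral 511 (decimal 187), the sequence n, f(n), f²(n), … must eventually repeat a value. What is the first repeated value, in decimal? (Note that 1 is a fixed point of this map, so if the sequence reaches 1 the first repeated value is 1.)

25

187 = (5,1,1)_6 → 27
27 = (4,3)_6 → 25
25 = (4,1)_6 → 17
17 = (2,5)_6 → 29
29 = (4,5)_6 → 41
41 = (1,0,5)_6 → 26
26 = (4,2)_6 → 20
20 = (3,2)_6 → 13
13 = (2,1)_6 → 5
5 = (5)_6 → 25  — 25 already appeared earlier.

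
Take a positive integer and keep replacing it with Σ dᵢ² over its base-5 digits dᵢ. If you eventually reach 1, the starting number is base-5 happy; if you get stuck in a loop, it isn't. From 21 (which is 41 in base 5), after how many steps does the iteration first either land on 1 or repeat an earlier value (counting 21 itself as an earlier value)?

21 = (4,1)_5 → 4² + 1² = 16 + 1 = 17
17 = (3,2)_5 → 3² + 2² = 9 + 4 = 13
13 = (2,3)_5 → 2² + 3² = 4 + 9 = 13  — 13 repeats.
That took 3 steps.

3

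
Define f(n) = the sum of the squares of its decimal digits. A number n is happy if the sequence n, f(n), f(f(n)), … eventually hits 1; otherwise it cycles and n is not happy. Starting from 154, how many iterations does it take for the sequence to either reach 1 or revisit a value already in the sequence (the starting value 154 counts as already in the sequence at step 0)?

9

154 → 42
42 → 20
20 → 4
4 → 16
16 → 37
37 → 58
58 → 89
89 → 145
145 → 42  — 42 repeats.
That took 9 steps.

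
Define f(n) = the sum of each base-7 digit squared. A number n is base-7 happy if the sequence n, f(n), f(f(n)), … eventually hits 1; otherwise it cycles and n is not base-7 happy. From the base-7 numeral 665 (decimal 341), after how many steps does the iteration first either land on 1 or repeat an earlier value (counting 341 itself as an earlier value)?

341 = (6,6,5)_7 → 6² + 6² + 5² = 36 + 36 + 25 = 97
97 = (1,6,6)_7 → 1² + 6² + 6² = 1 + 36 + 36 = 73
73 = (1,3,3)_7 → 1² + 3² + 3² = 1 + 9 + 9 = 19
19 = (2,5)_7 → 2² + 5² = 4 + 25 = 29
29 = (4,1)_7 → 4² + 1² = 16 + 1 = 17
17 = (2,3)_7 → 2² + 3² = 4 + 9 = 13
13 = (1,6)_7 → 1² + 6² = 1 + 36 = 37
37 = (5,2)_7 → 5² + 2² = 25 + 4 = 29  — 29 repeats.
That took 8 steps.

8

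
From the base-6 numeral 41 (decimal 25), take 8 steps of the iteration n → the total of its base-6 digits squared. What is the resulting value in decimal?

25 = (4,1)_6 → 4² + 1² = 17
17 = (2,5)_6 → 2² + 5² = 29
29 = (4,5)_6 → 4² + 5² = 41
41 = (1,0,5)_6 → 1² + 0² + 5² = 26
26 = (4,2)_6 → 4² + 2² = 20
20 = (3,2)_6 → 3² + 2² = 13
13 = (2,1)_6 → 2² + 1² = 5
5 = (5)_6 → 5² = 25

25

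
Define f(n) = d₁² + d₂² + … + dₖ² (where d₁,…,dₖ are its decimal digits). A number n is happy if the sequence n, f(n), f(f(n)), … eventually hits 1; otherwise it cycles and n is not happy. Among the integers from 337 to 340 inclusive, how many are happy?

337: 337 → 67 → 85 → 89 → 145 → 42 → 20 → 4 → 16 → 37 → 58 → 89  — not happy
338: 338 → 82 → 68 → 100 → 1  — happy
339: 339 → 99 → 162 → 41 → 17 → 50 → 25 → 29 → 85 → 89 → 145 → 42 → 20 → 4 → 16 → 37 → 58 → 89  — not happy
340: 340 → 25 → 29 → 85 → 89 → 145 → 42 → 20 → 4 → 16 → 37 → 58 → 89  — not happy
happy: 338

1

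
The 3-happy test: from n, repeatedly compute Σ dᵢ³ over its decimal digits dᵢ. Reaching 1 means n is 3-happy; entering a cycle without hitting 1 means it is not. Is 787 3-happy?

787 → 7³ + 8³ + 7³ = 1198
1198 → 1³ + 1³ + 9³ + 8³ = 1243
1243 → 1³ + 2³ + 4³ + 3³ = 100
100 → 1³ + 0³ + 0³ = 1  — reached 1.

3-happy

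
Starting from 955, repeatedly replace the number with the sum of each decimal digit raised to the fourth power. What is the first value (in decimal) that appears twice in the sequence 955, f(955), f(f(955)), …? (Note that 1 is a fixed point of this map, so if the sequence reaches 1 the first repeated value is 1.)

13139

955 → 9⁴ + 5⁴ + 5⁴ = 7811
7811 → 7⁴ + 8⁴ + 1⁴ + 1⁴ = 6499
6499 → 6⁴ + 4⁴ + 9⁴ + 9⁴ = 14674
14674 → 1⁴ + 4⁴ + 6⁴ + 7⁴ + 4⁴ = 4210
4210 → 4⁴ + 2⁴ + 1⁴ + 0⁴ = 273
273 → 2⁴ + 7⁴ + 3⁴ = 2498
2498 → 2⁴ + 4⁴ + 9⁴ + 8⁴ = 10929
10929 → 1⁴ + 0⁴ + 9⁴ + 2⁴ + 9⁴ = 13139
13139 → 1⁴ + 3⁴ + 1⁴ + 3⁴ + 9⁴ = 6725
6725 → 6⁴ + 7⁴ + 2⁴ + 5⁴ = 4338
4338 → 4⁴ + 3⁴ + 3⁴ + 8⁴ = 4514
4514 → 4⁴ + 5⁴ + 1⁴ + 4⁴ = 1138
1138 → 1⁴ + 1⁴ + 3⁴ + 8⁴ = 4179
4179 → 4⁴ + 1⁴ + 7⁴ + 9⁴ = 9219
9219 → 9⁴ + 2⁴ + 1⁴ + 9⁴ = 13139  — 13139 already appeared earlier.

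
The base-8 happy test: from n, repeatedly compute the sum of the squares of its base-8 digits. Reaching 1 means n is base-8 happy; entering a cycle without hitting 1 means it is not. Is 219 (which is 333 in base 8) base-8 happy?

base-8 happy

219 = (3,3,3)_8 → 3² + 3² + 3² = 9 + 9 + 9 = 27
27 = (3,3)_8 → 3² + 3² = 9 + 9 = 18
18 = (2,2)_8 → 2² + 2² = 4 + 4 = 8
8 = (1,0)_8 → 1² + 0² = 1 + 0 = 1  — reached 1.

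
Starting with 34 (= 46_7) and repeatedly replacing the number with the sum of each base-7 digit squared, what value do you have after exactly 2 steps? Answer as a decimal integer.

34 = (4,6)_7 → 52
52 = (1,0,3)_7 → 10

10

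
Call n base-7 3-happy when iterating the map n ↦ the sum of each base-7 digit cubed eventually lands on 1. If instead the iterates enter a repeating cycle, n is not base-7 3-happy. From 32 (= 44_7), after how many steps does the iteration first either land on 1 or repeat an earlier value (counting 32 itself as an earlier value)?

32 = (4,4)_7 → 128
128 = (2,4,2)_7 → 80
80 = (1,4,3)_7 → 92
92 = (1,6,1)_7 → 218
218 = (4,3,1)_7 → 92  — 92 repeats.
That took 5 steps.

5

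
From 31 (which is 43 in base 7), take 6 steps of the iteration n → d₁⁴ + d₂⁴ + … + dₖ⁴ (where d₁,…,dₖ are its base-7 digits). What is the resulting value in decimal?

803

31 = (4,3)_7 → 4⁴ + 3⁴ = 256 + 81 = 337
337 = (6,6,1)_7 → 6⁴ + 6⁴ + 1⁴ = 1296 + 1296 + 1 = 2593
2593 = (1,0,3,6,3)_7 → 1⁴ + 0⁴ + 3⁴ + 6⁴ + 3⁴ = 1 + 0 + 81 + 1296 + 81 = 1459
1459 = (4,1,5,3)_7 → 4⁴ + 1⁴ + 5⁴ + 3⁴ = 256 + 1 + 625 + 81 = 963
963 = (2,5,4,4)_7 → 2⁴ + 5⁴ + 4⁴ + 4⁴ = 16 + 625 + 256 + 256 = 1153
1153 = (3,2,3,5)_7 → 3⁴ + 2⁴ + 3⁴ + 5⁴ = 81 + 16 + 81 + 625 = 803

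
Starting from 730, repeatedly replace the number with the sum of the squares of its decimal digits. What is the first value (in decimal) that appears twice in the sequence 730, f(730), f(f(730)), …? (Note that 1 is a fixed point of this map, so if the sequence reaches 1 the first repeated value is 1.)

58

730 → 7² + 3² + 0² = 58
58 → 5² + 8² = 89
89 → 8² + 9² = 145
145 → 1² + 4² + 5² = 42
42 → 4² + 2² = 20
20 → 2² + 0² = 4
4 → 4² = 16
16 → 1² + 6² = 37
37 → 3² + 7² = 58  — 58 already appeared earlier.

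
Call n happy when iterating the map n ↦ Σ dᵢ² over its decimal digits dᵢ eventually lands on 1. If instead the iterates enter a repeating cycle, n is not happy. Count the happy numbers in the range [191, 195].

191: 191 → 83 → 73 → 58 → 89 → 145 → 42 → 20 → 4 → 16 → 37 → 58  — not happy
192: 192 → 86 → 100 → 1  — happy
193: 193 → 91 → 82 → 68 → 100 → 1  — happy
194: 194 → 98 → 145 → 42 → 20 → 4 → 16 → 37 → 58 → 89 → 145  — not happy
195: 195 → 107 → 50 → 25 → 29 → 85 → 89 → 145 → 42 → 20 → 4 → 16 → 37 → 58 → 89  — not happy
happy: 192, 193

2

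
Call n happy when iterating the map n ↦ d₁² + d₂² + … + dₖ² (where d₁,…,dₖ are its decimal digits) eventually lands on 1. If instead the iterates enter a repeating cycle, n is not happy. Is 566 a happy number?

566 → 5² + 6² + 6² = 25 + 36 + 36 = 97
97 → 9² + 7² = 81 + 49 = 130
130 → 1² + 3² + 0² = 1 + 9 + 0 = 10
10 → 1² + 0² = 1 + 0 = 1  — reached 1.

happy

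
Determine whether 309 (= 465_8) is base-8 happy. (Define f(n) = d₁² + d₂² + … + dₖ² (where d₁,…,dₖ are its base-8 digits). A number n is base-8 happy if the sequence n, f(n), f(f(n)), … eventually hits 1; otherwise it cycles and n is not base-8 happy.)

309 = (4,6,5)_8 → 4² + 6² + 5² = 16 + 36 + 25 = 77
77 = (1,1,5)_8 → 1² + 1² + 5² = 1 + 1 + 25 = 27
27 = (3,3)_8 → 3² + 3² = 9 + 9 = 18
18 = (2,2)_8 → 2² + 2² = 4 + 4 = 8
8 = (1,0)_8 → 1² + 0² = 1 + 0 = 1  — reached 1.

base-8 happy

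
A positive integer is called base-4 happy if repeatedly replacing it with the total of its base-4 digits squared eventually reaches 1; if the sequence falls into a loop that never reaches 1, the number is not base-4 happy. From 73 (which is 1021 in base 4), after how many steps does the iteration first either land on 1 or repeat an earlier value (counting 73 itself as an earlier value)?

5

73 = (1,0,2,1)_4 → 1² + 0² + 2² + 1² = 6
6 = (1,2)_4 → 1² + 2² = 5
5 = (1,1)_4 → 1² + 1² = 2
2 = (2)_4 → 2² = 4
4 = (1,0)_4 → 1² + 0² = 1  — reached 1.
That took 5 steps.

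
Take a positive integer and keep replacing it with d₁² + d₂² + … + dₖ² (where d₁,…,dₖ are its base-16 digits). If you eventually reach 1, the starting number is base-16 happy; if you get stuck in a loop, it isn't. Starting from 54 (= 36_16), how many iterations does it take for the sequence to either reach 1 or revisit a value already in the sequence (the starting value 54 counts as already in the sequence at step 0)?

13

54 = (3,6)_16 → 45
45 = (2,13)_16 → 173
173 = (10,13)_16 → 269
269 = (1,0,13)_16 → 170
170 = (10,10)_16 → 200
200 = (12,8)_16 → 208
208 = (13,0)_16 → 169
169 = (10,9)_16 → 181
181 = (11,5)_16 → 146
146 = (9,2)_16 → 85
85 = (5,5)_16 → 50
50 = (3,2)_16 → 13
13 = (13)_16 → 169  — 169 repeats.
That took 13 steps.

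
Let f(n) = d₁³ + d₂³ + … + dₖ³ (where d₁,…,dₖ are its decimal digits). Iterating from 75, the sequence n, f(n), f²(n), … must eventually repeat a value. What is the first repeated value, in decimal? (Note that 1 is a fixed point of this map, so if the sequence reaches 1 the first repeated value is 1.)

153

75 → 7³ + 5³ = 468
468 → 4³ + 6³ + 8³ = 792
792 → 7³ + 9³ + 2³ = 1080
1080 → 1³ + 0³ + 8³ + 0³ = 513
513 → 5³ + 1³ + 3³ = 153
153 → 1³ + 5³ + 3³ = 153  — 153 already appeared earlier.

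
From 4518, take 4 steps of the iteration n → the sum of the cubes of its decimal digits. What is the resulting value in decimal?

153

4518 → 4³ + 5³ + 1³ + 8³ = 702
702 → 7³ + 0³ + 2³ = 351
351 → 3³ + 5³ + 1³ = 153
153 → 1³ + 5³ + 3³ = 153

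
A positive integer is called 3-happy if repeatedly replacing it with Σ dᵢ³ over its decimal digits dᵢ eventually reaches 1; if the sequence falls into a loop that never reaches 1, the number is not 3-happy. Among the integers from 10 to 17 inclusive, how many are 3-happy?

1

10: 10 → 1  — 3-happy
11: 11 → 2 → 8 → 512 → 134 → 92 → 737 → 713 → 371 → 371  — not 3-happy
12: 12 → 9 → 729 → 1080 → 513 → 153 → 153  — not 3-happy
13: 13 → 28 → 520 → 133 → 55 → 250 → 133  — not 3-happy
14: 14 → 65 → 341 → 92 → 737 → 713 → 371 → 371  — not 3-happy
15: 15 → 126 → 225 → 141 → 66 → 432 → 99 → 1458 → 702 → 351 → 153 → 153  — not 3-happy
16: 16 → 217 → 352 → 160 → 217  — not 3-happy
17: 17 → 344 → 155 → 251 → 134 → 92 → 737 → 713 → 371 → 371  — not 3-happy
3-happy: 10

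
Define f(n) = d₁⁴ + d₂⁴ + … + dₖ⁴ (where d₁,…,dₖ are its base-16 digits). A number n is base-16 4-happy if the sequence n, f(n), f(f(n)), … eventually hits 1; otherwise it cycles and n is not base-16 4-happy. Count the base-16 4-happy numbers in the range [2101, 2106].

2101: 2101 → 4802 → 20769 → 643 → 4193 → 1298 → 642 → 4128 → 17 → 2 → 16 → 1  — base-16 4-happy
2102: 2102 → 5473 → 1923 → 6578 → 21219 → 39138 → 49089 → 86003 → 101588 → 53650 → 35139 → 10994 → 60657 → 109778 → 59314 → 55474 → 47314 → 47314  — not base-16 4-happy
2103: 2103 → 6578 → 21219 → 39138 → 49089 → 86003 → 101588 → 53650 → 35139 → 10994 → 60657 → 109778 → 59314 → 55474 → 47314 → 47314  — not base-16 4-happy
2104: 2104 → 8273 → 642 → 4128 → 17 → 2 → 16 → 1  — base-16 4-happy
2105: 2105 → 10738 → 57218 → 83298 → 2194 → 10673 → 21219 → 39138 → 49089 → 86003 → 101588 → 53650 → 35139 → 10994 → 60657 → 109778 → 59314 → 55474 → 47314 → 47314  — not base-16 4-happy
2106: 2106 → 14177 → 3779 → 59233 → 42114 → 14368 → 4193 → 1298 → 642 → 4128 → 17 → 2 → 16 → 1  — base-16 4-happy
base-16 4-happy: 2101, 2104, 2106

3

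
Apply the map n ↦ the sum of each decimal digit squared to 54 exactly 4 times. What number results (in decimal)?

54 → 5² + 4² = 41
41 → 4² + 1² = 17
17 → 1² + 7² = 50
50 → 5² + 0² = 25

25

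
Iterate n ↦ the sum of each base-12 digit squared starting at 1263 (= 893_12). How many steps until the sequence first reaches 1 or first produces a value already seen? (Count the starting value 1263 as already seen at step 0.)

8

1263 = (8,9,3)_12 → 8² + 9² + 3² = 64 + 81 + 9 = 154
154 = (1,0,10)_12 → 1² + 0² + 10² = 1 + 0 + 100 = 101
101 = (8,5)_12 → 8² + 5² = 64 + 25 = 89
89 = (7,5)_12 → 7² + 5² = 49 + 25 = 74
74 = (6,2)_12 → 6² + 2² = 36 + 4 = 40
40 = (3,4)_12 → 3² + 4² = 9 + 16 = 25
25 = (2,1)_12 → 2² + 1² = 4 + 1 = 5
5 = (5)_12 → 5² = 25  — 25 repeats.
That took 8 steps.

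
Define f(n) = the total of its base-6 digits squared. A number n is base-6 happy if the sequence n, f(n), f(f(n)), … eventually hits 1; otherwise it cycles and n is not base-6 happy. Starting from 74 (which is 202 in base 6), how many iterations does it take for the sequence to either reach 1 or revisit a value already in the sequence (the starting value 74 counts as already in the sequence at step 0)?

74 = (2,0,2)_6 → 8
8 = (1,2)_6 → 5
5 = (5)_6 → 25
25 = (4,1)_6 → 17
17 = (2,5)_6 → 29
29 = (4,5)_6 → 41
41 = (1,0,5)_6 → 26
26 = (4,2)_6 → 20
20 = (3,2)_6 → 13
13 = (2,1)_6 → 5  — 5 repeats.
That took 10 steps.

10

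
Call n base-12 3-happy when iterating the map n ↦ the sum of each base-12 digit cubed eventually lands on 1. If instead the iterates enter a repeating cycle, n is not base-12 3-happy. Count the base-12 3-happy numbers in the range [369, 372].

369: 369 → 953 → 684 → 793 → 342 → 288 → 8 → 512 → 755 → 1464 → 1008 → 343 → 415 → 1351 → 1136 → 1855 → 1344 → 793  — not base-12 3-happy
370: 370 → 1224 → 728 → 637 → 190 → 1028 → 856 → 1520 → 1728 → 1  — base-12 3-happy
371: 371 → 1555 → 2072 → 585 → 793 → 342 → 288 → 8 → 512 → 755 → 1464 → 1008 → 343 → 415 → 1351 → 1136 → 1855 → 1344 → 793  — not base-12 3-happy
372: 372 → 351 → 160 → 66 → 341 → 197 → 190 → 1028 → 856 → 1520 → 1728 → 1  — base-12 3-happy
base-12 3-happy: 370, 372

2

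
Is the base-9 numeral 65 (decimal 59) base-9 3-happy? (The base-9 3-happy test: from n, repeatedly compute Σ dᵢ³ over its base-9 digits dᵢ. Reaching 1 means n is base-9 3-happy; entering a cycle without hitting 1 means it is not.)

59 = (6,5)_9 → 6³ + 5³ = 341
341 = (4,1,8)_9 → 4³ + 1³ + 8³ = 577
577 = (7,1,1)_9 → 7³ + 1³ + 1³ = 345
345 = (4,2,3)_9 → 4³ + 2³ + 3³ = 99
99 = (1,2,0)_9 → 1³ + 2³ + 0³ = 9
9 = (1,0)_9 → 1³ + 0³ = 1  — reached 1.

base-9 3-happy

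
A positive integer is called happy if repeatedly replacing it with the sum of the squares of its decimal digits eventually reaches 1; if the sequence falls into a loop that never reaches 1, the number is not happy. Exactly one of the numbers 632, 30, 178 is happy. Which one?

632: 632 → 49 → 97 → 130 → 10 → 1  — reaches 1 (happy)
30: 30 → 9 → 81 → 65 → 61 → 37 → 58 → 89 → 145 → 42 → 20 → 4 → 16 → 37  — repeats 37 (not happy)
178: 178 → 114 → 18 → 65 → 61 → 37 → 58 → 89 → 145 → 42 → 20 → 4 → 16 → 37  — repeats 37 (not happy)

632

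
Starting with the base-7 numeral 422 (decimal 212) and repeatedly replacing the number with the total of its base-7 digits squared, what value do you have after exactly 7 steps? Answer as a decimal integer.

212 = (4,2,2)_7 → 24
24 = (3,3)_7 → 18
18 = (2,4)_7 → 20
20 = (2,6)_7 → 40
40 = (5,5)_7 → 50
50 = (1,0,1)_7 → 2
2 = (2)_7 → 4

4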